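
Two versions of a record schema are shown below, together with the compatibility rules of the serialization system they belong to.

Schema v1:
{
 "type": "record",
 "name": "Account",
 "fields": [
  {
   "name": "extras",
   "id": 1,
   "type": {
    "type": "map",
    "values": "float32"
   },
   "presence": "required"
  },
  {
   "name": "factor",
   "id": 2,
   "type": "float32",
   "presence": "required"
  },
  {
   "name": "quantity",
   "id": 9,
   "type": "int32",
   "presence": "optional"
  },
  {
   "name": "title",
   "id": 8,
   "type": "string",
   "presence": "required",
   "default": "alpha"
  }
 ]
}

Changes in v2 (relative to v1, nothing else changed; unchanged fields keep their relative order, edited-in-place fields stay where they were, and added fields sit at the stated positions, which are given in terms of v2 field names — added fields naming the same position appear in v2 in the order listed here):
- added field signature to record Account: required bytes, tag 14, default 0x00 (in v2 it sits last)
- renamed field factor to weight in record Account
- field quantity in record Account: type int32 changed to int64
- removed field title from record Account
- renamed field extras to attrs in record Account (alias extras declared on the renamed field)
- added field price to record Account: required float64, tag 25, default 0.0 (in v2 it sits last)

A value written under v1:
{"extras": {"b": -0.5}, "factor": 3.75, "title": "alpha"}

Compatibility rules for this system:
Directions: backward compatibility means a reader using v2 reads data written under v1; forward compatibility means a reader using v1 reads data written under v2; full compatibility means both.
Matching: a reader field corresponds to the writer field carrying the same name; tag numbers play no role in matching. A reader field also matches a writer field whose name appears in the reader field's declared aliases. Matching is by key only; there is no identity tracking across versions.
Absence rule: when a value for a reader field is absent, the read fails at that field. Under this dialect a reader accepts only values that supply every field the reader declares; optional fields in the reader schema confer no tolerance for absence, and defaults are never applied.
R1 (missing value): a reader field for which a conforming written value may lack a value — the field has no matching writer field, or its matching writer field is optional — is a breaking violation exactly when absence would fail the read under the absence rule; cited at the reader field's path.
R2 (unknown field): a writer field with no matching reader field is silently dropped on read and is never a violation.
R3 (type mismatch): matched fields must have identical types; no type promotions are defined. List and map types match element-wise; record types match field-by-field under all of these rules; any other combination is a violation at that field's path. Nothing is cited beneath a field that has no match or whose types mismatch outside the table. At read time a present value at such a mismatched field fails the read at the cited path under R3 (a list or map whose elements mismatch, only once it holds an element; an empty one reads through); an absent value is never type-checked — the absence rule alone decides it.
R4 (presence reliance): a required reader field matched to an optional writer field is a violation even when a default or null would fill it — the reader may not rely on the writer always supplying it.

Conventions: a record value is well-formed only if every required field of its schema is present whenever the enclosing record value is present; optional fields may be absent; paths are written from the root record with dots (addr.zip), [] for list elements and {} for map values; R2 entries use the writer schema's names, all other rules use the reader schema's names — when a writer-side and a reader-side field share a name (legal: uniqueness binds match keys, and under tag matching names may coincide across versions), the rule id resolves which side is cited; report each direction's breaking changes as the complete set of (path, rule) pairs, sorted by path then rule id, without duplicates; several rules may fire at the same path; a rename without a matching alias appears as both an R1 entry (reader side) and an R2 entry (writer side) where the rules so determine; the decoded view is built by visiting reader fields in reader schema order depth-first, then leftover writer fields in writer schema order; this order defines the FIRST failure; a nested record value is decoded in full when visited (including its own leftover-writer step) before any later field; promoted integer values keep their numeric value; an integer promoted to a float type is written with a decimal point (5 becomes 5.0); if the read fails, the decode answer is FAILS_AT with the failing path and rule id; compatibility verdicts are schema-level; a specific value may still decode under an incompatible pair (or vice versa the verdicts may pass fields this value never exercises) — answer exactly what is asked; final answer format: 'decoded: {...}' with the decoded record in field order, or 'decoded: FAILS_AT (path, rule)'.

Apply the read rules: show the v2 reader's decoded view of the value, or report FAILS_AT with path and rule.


decoded: FAILS_AT (weight, R1)

the writer's type comes first in each Account pair
decoding the Account value with the v2 reader:
  attrs := {"b": -0.5} (from writer extras)
  read fails at weight under R1 (no fill)
  => FAILS_AT (weight, R1)
checking off the Account differences that do not matter here:
  added field price to record Account: required float64, tag 25, default 0.0 (in v2 it sits last) -> matters for Account compatibility verdicts, not for this value's decode
  field quantity in record Account: type int32 changed to int64 -> matters for Account compatibility verdicts, not for this value's decode
  removed field title from record Account -> matters for Account compatibility verdicts, not for this value's decode
  renamed field extras to attrs in record Account (alias extras declared on the renamed field) -> matters for Account compatibility verdicts, not for this value's decode
  added field signature to record Account: required bytes, tag 14, default 0x00 (in v2 it sits last) -> matters for Account compatibility verdicts, not for this value's decode


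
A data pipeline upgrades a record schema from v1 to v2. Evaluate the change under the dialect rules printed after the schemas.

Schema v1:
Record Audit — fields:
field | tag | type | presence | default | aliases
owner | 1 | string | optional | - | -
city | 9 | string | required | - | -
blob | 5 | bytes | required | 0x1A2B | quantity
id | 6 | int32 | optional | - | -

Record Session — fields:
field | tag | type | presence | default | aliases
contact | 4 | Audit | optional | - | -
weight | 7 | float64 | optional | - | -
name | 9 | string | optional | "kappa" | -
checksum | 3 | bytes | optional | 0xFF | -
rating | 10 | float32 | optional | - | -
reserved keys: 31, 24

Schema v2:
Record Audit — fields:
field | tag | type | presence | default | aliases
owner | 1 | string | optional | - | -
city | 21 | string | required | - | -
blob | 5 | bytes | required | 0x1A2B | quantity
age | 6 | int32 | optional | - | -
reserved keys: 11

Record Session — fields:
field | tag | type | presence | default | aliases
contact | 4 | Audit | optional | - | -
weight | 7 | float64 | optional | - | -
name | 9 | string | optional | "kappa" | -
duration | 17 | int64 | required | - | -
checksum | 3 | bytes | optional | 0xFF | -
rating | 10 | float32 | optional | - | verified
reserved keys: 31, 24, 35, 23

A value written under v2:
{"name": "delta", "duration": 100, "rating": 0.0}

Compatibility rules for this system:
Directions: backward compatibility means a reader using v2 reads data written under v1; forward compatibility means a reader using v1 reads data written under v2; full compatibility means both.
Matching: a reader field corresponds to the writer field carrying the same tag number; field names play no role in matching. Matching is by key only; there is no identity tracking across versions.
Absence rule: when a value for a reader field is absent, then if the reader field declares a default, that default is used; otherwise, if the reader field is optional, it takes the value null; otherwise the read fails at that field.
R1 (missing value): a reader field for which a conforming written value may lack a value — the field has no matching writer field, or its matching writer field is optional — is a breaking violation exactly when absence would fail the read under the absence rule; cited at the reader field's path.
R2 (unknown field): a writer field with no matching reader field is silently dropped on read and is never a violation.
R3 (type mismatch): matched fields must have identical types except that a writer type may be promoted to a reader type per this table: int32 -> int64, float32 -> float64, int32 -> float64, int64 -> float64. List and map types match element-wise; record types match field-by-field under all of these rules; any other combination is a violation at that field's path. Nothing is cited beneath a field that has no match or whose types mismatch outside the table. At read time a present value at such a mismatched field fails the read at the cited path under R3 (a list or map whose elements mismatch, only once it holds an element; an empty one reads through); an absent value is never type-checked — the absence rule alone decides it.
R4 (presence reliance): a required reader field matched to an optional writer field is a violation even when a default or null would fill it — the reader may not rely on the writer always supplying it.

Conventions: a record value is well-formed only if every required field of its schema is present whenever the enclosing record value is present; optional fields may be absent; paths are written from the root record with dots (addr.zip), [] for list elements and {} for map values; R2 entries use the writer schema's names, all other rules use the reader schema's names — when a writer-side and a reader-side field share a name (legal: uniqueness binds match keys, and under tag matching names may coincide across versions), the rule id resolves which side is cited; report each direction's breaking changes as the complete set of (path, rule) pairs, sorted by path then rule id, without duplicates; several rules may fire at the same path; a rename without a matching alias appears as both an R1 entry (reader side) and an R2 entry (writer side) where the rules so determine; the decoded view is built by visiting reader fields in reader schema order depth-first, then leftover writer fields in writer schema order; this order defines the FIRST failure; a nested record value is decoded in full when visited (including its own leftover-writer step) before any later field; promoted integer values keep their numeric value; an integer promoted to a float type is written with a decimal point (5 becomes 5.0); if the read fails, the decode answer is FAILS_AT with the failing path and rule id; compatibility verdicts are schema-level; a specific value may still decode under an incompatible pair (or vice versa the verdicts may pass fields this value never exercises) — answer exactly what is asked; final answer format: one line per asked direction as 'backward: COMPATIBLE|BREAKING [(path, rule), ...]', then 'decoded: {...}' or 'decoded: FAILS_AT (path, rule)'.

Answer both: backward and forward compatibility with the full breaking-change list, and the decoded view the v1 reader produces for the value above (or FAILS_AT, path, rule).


backward: BREAKING [(contact.city, R1), (duration, R1)]; forward: BREAKING [(contact.city, R1)]; decoded: {"contact": null, "weight": null, "name": "delta", "checksum": 0xFF, "rating": 0.0}

each type pair in Session: writer, then reader
checking backward for Session: reader v2 against writer v1:
  Audit -> Audit, writer optional: contact aligns to contact
  float64 -> float64, writer optional: weight aligns to weight
  string -> string, writer optional: name aligns to name
  duration has no writer counterpart
  bytes -> bytes, writer optional: checksum aligns to checksum
  float32 -> float32, writer optional: rating aligns to rating
  string -> string, writer optional: contact.owner aligns to contact.owner
  contact.city has no writer counterpart
  bytes -> bytes, writer required: contact.blob aligns to contact.blob
  int32 -> int32, writer optional: contact.age aligns to contact.id
  writer contact.city: unknown to reader
  R1 fires at contact.city
  R1 fires at duration
  => 2 violation(s): backward is BREAKING for Session
checking forward for Session: reader v1 against writer v2:
  Audit -> Audit, writer optional: contact aligns to contact
  float64 -> float64, writer optional: weight aligns to weight
  string -> string, writer optional: name aligns to name
  bytes -> bytes, writer optional: checksum aligns to checksum
  float32 -> float32, writer optional: rating aligns to rating
  writer duration: unknown to reader
  string -> string, writer optional: contact.owner aligns to contact.owner
  contact.city has no writer counterpart
  bytes -> bytes, writer required: contact.blob aligns to contact.blob
  int32 -> int32, writer optional: contact.id aligns to contact.age
  writer contact.city: unknown to reader
  R1 fires at contact.city
  => 1 violation(s): forward is BREAKING for Session
decode (reader v1):
  contact := null (missing; optional => null)
  weight := null (missing; optional => null)
  name := "delta"
  checksum := 0xFF (missing; default applied)
  rating := 0.0
  writer duration: no reader field; dropped
  => decoded: {"contact": null, "weight": null, "name": "delta", "checksum": 0xFF, "rating": 0.0}


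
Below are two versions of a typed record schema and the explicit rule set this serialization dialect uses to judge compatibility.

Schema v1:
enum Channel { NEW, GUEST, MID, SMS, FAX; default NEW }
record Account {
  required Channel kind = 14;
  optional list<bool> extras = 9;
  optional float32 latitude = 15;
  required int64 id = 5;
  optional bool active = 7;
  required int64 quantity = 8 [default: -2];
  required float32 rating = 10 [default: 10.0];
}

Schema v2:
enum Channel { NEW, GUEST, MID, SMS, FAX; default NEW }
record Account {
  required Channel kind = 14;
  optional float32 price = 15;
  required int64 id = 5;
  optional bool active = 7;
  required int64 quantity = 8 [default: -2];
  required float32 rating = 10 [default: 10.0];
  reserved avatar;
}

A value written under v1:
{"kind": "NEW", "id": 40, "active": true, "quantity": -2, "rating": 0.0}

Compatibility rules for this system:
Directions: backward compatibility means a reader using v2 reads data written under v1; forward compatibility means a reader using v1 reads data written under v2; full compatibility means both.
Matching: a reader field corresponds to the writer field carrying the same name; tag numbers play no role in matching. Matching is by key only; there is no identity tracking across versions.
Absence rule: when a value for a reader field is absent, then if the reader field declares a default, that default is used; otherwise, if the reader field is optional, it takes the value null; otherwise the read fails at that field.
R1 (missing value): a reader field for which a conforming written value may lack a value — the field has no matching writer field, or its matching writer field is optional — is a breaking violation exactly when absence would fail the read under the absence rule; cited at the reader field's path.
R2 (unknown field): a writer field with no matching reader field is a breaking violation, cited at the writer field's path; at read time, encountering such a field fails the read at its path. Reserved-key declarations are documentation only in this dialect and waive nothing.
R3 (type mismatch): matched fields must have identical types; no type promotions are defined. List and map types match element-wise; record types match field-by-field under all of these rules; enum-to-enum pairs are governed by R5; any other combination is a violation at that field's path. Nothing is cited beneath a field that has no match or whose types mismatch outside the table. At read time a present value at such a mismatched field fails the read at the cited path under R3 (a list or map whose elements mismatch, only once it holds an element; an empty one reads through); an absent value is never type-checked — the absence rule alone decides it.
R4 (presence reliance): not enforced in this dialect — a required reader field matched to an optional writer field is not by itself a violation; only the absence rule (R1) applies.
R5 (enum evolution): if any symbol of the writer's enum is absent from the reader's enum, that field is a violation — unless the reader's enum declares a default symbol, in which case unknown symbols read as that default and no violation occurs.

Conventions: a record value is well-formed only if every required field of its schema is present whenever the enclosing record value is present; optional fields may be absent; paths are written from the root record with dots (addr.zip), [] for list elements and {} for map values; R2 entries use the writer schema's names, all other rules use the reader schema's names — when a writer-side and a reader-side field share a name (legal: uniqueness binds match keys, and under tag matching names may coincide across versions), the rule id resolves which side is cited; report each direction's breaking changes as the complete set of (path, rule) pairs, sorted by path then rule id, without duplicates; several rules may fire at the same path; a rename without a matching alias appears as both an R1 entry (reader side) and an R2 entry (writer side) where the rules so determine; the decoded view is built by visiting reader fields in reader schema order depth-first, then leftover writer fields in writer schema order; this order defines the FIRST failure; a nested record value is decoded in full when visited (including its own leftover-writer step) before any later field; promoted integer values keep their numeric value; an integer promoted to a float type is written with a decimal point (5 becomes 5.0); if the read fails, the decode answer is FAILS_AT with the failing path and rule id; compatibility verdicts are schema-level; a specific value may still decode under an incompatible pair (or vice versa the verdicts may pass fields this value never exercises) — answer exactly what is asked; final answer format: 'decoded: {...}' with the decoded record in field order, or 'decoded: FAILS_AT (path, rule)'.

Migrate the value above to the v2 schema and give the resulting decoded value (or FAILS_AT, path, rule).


decoded: {"kind": "NEW", "price": null, "id": 40, "active": true, "quantity": -2, "rating": 0.0}

in Account below, arrows point writer -> reader
decode walk for Account under reader schema v2:
  kind := "NEW"
  price := null (absent, optional -> null)
  id := 40
  active := true
  quantity := -2
  rating := 0.0
  => decoded: {"kind": "NEW", "price": null, "id": 40, "active": true, "quantity": -2, "rating": 0.0}


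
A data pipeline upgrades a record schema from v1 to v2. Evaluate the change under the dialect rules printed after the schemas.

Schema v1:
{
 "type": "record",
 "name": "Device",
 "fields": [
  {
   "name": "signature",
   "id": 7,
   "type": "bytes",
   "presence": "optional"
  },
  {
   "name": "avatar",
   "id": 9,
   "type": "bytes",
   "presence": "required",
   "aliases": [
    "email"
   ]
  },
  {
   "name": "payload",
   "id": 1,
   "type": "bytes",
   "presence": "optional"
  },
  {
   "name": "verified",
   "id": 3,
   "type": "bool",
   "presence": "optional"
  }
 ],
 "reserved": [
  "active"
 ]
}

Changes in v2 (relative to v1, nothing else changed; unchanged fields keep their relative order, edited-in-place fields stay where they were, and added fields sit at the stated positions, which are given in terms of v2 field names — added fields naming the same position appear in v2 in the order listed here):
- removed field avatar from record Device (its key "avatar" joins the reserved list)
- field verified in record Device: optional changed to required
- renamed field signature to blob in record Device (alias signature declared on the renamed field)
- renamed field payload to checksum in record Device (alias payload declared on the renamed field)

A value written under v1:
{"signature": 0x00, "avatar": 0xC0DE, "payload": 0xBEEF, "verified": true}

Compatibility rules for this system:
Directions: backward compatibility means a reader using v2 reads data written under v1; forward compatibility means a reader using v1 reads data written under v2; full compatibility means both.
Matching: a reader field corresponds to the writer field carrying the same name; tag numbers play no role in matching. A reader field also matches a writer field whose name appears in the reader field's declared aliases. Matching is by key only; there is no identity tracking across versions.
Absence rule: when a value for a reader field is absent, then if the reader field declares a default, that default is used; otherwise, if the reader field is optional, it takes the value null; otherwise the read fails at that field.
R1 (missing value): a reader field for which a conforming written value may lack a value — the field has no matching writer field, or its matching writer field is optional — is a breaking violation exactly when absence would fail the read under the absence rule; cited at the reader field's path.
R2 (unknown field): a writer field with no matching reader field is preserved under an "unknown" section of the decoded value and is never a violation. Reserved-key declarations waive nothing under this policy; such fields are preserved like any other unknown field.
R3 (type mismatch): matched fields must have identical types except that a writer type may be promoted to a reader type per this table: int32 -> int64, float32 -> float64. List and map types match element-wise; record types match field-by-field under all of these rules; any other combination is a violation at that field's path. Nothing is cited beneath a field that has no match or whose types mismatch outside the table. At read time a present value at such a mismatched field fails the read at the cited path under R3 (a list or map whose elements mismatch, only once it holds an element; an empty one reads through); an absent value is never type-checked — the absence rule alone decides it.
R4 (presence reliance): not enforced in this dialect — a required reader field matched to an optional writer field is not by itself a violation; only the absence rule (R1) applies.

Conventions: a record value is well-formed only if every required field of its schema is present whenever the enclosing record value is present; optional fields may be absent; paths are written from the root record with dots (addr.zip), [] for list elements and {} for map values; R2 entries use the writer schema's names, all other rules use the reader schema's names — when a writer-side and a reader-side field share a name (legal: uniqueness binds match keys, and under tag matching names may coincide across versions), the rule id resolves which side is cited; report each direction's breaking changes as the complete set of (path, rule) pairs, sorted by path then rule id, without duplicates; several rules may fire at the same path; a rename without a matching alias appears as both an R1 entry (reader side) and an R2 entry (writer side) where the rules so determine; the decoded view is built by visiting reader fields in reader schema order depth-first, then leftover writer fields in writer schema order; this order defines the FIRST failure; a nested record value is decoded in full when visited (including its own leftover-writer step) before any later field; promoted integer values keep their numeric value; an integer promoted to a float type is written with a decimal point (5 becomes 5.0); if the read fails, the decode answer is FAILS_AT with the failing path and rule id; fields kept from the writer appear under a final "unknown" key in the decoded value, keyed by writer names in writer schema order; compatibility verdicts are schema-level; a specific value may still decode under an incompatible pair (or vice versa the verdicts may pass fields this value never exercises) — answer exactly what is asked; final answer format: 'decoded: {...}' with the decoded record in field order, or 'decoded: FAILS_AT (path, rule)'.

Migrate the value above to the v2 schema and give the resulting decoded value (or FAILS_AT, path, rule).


in Device below, arrows point writer -> reader
decode (reader v2):
  blob := 0x00 (from writer signature)
  checksum := 0xBEEF (from writer payload)
  verified := true
  writer avatar: kept under "unknown"
  => decoded: {"blob": 0x00, "checksum": 0xBEEF, "verified": true, "unknown": {"avatar": 0xC0DE}}
the rest of the Device diff is inert for this question:
  field verified in record Device: optional changed to required -> affects the rule determinations only; this particular Device value decodes identically

decoded: {"blob": 0x00, "checksum": 0xBEEF, "verified": true, "unknown": {"avatar": 0xC0DE}}


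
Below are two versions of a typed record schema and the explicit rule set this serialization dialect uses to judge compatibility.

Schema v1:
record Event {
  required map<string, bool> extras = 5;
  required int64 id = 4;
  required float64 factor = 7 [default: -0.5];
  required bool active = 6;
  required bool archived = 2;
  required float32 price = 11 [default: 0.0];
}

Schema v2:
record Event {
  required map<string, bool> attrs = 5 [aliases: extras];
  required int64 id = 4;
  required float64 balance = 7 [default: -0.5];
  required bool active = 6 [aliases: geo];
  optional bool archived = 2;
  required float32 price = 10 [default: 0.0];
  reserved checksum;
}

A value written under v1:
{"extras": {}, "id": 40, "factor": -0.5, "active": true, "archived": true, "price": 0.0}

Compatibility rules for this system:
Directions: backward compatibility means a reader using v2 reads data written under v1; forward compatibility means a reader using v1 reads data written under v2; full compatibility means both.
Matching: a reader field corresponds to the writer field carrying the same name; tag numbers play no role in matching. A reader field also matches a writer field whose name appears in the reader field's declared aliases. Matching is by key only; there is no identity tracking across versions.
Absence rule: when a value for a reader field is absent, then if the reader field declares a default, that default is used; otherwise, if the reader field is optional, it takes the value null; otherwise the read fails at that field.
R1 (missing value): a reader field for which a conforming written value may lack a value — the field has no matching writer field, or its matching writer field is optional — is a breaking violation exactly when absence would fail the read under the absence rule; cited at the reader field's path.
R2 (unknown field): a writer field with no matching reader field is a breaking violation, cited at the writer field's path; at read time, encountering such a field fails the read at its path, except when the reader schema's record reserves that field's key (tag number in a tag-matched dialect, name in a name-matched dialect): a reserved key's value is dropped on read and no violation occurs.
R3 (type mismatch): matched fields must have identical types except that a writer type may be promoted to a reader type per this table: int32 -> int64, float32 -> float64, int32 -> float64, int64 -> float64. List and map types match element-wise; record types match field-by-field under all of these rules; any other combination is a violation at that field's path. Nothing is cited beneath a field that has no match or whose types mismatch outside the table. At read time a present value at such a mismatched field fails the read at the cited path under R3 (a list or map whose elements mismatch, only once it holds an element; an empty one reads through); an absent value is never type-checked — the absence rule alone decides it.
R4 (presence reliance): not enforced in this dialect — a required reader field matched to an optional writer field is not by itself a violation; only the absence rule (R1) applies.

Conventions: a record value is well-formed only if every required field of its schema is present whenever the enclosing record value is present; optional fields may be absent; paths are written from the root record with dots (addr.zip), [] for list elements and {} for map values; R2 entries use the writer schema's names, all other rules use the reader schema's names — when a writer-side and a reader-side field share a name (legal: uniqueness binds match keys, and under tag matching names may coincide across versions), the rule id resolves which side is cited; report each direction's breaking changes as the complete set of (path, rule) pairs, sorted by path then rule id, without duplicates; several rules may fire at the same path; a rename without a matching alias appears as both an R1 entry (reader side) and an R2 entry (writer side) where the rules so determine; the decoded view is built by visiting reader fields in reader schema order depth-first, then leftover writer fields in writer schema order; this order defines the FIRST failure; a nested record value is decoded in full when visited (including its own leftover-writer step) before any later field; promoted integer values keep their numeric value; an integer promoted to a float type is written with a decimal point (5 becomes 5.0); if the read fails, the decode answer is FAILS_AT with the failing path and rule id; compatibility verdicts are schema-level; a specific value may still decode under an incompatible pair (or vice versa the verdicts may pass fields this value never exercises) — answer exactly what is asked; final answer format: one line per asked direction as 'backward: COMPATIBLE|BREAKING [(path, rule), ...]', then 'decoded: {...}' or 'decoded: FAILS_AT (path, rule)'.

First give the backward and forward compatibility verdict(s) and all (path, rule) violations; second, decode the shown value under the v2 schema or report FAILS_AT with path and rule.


in Event below, arrows point writer -> reader
backward analysis of Event with v2 as reader and v1 as writer:
  writer required, map<string, bool> -> map<string, bool>: reader attrs maps from writer extras
  writer required, int64 -> int64: reader id maps from writer id
  balance: no writer match
  writer required, bool -> bool: reader active maps from writer active
  writer required, bool -> bool: reader archived maps from writer archived
  writer required, float32 -> float32: reader price maps from writer price
  writer field factor has no reader counterpart
  violation R2 at factor
  backward on Event therefore BREAKING (1)
forward analysis of Event with v1 as reader and v2 as writer:
  extras: no writer match
  writer required, int64 -> int64: reader id maps from writer id
  factor: no writer match
  writer required, bool -> bool: reader active maps from writer active
  writer optional, bool -> bool: reader archived maps from writer archived
  writer required, float32 -> float32: reader price maps from writer price
  writer field attrs has no reader counterpart
  writer field balance has no reader counterpart
  violation R1 at archived
  violation R2 at attrs
  violation R2 at balance
  violation R1 at extras
  forward on Event therefore BREAKING (4)
decoding the Event value with the v2 reader:
  attrs := {} (from writer extras)
  id := 40
  balance := -0.5 (absent -> default)
  active := true
  archived := true
  price := 0.0
  read fails at factor under R2 (unknown field)
  => FAILS_AT (factor, R2)

backward: BREAKING [(factor, R2)]; forward: BREAKING [(archived, R1), (attrs, R2), (balance, R2), (extras, R1)]; decoded: FAILS_AT (factor, R2)


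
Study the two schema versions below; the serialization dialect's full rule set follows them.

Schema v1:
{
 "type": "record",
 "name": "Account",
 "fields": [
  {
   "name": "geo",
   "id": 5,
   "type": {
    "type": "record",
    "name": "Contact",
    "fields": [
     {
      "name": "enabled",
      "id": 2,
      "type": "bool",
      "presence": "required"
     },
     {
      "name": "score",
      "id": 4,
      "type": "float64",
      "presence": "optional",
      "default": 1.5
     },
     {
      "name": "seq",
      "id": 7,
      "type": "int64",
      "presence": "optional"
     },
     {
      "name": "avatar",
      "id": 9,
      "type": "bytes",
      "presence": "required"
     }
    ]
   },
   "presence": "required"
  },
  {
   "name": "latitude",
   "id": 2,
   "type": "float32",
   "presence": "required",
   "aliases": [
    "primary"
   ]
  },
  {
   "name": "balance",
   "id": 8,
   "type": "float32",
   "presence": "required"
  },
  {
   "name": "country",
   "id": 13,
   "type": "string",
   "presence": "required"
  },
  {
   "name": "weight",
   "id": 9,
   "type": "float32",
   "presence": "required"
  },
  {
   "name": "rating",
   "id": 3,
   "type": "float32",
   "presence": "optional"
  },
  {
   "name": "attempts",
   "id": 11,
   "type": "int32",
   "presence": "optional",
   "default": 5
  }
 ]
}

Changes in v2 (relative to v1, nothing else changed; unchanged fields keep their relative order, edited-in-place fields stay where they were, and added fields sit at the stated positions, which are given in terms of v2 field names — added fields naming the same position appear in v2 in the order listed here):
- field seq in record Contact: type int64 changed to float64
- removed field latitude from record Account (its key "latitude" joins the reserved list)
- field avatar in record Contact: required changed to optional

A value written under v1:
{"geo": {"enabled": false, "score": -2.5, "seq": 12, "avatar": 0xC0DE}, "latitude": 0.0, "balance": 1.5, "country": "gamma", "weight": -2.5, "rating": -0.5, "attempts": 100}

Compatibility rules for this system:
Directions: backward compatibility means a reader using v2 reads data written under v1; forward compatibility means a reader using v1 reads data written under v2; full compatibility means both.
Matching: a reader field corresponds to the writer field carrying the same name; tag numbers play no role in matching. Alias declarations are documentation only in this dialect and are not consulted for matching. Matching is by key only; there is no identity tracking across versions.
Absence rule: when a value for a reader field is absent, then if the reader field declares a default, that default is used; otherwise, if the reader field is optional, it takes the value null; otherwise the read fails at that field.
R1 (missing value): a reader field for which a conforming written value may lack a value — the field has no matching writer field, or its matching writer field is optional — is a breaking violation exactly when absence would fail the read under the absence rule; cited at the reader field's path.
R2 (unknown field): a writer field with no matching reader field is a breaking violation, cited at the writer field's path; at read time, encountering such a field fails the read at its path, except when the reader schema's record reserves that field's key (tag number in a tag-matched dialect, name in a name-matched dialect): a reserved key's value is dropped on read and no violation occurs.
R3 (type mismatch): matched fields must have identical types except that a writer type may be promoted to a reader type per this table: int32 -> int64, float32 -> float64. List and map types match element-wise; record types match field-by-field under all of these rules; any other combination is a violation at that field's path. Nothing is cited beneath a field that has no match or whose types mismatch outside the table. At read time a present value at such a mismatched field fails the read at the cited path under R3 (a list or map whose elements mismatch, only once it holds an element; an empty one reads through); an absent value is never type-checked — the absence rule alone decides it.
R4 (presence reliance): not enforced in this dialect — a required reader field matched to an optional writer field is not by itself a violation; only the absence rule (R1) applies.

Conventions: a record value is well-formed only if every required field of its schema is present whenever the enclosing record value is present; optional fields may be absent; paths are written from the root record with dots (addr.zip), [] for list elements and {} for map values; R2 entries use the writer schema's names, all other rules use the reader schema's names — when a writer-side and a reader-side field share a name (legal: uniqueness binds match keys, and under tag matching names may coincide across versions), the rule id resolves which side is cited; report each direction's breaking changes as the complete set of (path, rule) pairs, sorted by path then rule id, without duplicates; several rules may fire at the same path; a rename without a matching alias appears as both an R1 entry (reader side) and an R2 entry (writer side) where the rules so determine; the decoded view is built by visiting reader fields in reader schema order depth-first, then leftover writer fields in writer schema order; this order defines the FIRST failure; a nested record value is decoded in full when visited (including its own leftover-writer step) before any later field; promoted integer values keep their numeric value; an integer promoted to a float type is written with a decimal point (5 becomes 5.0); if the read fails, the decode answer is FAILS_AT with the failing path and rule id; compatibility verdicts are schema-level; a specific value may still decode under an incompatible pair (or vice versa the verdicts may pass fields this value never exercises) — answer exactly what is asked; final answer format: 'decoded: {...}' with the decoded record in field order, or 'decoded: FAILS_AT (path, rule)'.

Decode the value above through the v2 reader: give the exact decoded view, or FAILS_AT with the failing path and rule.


decoded: FAILS_AT (geo.seq, R3)

arrows below run writer -> reader for Account
migrating the Account value to v2:
  geo.enabled := false
  geo.score := -2.5
  read fails at geo.seq under R3
  => FAILS_AT (geo.seq, R3)
the rest of the Account diff is inert for this question:
  removed field latitude from record Account (its key "latitude" joins the reserved list) -> matters for Account compatibility verdicts, not for this value's decode
  field avatar in record Contact: required changed to optional -> matters for Account compatibility verdicts, not for this value's decode


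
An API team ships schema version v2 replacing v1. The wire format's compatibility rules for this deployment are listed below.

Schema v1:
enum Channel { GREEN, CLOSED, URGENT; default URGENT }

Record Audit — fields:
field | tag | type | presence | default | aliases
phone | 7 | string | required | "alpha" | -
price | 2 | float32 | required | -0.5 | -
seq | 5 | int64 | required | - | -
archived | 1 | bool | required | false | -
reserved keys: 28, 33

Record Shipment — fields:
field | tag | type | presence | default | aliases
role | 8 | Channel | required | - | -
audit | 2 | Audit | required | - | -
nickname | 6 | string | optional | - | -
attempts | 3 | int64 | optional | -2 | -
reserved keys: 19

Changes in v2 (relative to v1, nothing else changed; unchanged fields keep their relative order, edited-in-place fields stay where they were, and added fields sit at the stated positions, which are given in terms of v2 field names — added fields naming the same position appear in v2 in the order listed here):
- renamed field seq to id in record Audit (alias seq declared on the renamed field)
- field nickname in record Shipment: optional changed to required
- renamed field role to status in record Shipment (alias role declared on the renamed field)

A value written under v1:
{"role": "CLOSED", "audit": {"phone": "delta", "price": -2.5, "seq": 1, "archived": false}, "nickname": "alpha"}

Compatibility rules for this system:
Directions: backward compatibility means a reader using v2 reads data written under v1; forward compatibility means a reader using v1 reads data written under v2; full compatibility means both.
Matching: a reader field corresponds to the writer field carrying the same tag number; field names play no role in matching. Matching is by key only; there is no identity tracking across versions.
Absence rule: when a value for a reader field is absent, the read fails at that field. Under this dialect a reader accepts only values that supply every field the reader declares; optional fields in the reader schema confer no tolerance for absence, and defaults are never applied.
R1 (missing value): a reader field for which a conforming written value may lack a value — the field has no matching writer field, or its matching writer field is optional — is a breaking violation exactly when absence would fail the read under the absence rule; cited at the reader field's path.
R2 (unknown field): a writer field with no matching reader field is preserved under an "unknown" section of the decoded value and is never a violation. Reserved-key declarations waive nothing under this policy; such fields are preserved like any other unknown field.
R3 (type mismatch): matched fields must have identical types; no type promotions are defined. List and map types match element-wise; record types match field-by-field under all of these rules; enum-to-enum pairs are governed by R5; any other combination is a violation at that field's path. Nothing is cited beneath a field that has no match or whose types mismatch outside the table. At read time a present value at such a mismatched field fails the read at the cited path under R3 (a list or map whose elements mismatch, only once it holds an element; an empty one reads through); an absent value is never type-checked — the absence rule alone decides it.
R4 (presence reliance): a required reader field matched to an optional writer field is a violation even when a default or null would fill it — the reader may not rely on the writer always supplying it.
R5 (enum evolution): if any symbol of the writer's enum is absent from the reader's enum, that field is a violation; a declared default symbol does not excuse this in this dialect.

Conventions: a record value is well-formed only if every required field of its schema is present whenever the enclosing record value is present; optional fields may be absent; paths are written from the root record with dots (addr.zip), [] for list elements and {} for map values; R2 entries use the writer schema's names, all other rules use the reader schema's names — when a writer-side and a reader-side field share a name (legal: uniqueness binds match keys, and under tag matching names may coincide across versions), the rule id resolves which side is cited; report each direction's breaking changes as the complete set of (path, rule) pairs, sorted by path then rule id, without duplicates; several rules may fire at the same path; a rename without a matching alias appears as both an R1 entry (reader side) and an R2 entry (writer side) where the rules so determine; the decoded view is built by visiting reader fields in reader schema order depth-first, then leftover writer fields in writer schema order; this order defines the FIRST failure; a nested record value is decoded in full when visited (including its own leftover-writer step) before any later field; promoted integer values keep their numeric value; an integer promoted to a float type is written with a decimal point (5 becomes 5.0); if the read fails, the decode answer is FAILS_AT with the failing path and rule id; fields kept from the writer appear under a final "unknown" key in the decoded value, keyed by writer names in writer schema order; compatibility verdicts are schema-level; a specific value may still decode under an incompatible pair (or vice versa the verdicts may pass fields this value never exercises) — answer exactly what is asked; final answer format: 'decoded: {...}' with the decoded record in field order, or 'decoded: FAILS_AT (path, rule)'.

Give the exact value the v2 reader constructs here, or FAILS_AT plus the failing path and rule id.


in Shipment below, arrows point writer -> reader
migrating the Shipment value to v2:
  status := "CLOSED" (from writer role)
  audit.phone := "delta"
  audit.price := -2.5
  audit.id := 1 (from writer seq)
  audit.archived := false
  nickname := "alpha"
  read fails at attempts under R1 (no fill)
  => FAILS_AT (attempts, R1)
ruling out the remaining Shipment differences:
  renamed field seq to id in record Audit (alias seq declared on the renamed field) -> no rule fires on it and the decoded Shipment view is identical with or without it
  field nickname in record Shipment: optional changed to required -> schema-level compatibility only; this Shipment value's decode is unchanged
  renamed field role to status in record Shipment (alias role declared on the renamed field) -> no rule fires on it and the decoded Shipment view is identical with or without it

decoded: FAILS_AT (attempts, R1)
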